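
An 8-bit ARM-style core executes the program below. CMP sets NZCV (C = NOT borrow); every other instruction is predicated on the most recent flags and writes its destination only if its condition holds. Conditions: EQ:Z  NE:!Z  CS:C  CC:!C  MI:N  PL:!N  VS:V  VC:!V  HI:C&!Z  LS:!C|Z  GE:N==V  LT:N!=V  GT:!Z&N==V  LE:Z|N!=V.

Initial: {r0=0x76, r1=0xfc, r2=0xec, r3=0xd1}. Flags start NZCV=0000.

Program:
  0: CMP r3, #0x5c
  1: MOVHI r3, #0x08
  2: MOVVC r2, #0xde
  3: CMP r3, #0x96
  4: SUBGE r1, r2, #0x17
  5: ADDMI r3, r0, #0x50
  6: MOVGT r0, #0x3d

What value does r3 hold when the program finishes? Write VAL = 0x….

VAL = 0x08

[0] flags=0011 → (cmp)
[1] flags=0011 HI?T → r3=0x08
[2] flags=0011 VC?F → skip
[3] flags=0000 → (cmp)
[4] flags=0000 GE?T → r1=0xd5
[5] flags=0000 MI?F → skip
[6] flags=0000 GT?T → r0=0x3d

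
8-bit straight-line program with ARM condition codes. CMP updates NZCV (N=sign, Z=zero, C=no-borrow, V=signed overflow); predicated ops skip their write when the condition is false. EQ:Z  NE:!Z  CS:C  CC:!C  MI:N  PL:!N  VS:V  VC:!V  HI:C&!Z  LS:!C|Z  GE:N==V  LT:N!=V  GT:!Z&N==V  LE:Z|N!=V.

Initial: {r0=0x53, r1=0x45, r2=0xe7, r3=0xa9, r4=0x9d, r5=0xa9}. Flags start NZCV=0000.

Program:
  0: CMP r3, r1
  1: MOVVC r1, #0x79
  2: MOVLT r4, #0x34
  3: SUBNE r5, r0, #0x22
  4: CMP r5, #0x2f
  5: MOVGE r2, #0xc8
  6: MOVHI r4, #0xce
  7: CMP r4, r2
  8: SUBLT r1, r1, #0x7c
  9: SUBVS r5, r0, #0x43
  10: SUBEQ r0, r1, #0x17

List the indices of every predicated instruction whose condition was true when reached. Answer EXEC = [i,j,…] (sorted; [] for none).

EXEC = [2,3,5,6]

0: ✓ CMP  NZCV=0011
1: · MOVVC
2: ✓ MOVLT  r4←0x34
3: ✓ SUBNE  r5←0x31
4: ✓ CMP  NZCV=0010
5: ✓ MOVGE  r2←0xc8
6: ✓ MOVHI  r4←0xce
7: ✓ CMP  NZCV=0010
8: · SUBLT
9: · SUBVS
10: · SUBEQ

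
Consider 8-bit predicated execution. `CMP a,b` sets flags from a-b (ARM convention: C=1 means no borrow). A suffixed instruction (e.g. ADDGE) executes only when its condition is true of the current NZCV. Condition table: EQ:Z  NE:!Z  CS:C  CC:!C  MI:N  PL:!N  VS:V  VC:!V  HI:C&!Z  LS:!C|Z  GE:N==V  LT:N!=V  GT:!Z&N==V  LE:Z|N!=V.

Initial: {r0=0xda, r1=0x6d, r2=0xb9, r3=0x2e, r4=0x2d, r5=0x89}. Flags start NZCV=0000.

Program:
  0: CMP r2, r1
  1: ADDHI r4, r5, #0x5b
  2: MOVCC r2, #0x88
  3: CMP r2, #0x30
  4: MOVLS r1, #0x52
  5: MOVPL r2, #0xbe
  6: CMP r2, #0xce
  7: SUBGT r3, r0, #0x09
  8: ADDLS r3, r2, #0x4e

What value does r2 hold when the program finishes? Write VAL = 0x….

[0] flags=0011 → (cmp)
[1] flags=0011 HI?T → r4=0xe4
[2] flags=0011 CC?F → skip
[3] flags=1010 → (cmp)
[4] flags=1010 LS?F → skip
[5] flags=1010 PL?F → skip
[6] flags=1000 → (cmp)
[7] flags=1000 GT?F → skip
[8] flags=1000 LS?T → r3=0x07

VAL = 0xb9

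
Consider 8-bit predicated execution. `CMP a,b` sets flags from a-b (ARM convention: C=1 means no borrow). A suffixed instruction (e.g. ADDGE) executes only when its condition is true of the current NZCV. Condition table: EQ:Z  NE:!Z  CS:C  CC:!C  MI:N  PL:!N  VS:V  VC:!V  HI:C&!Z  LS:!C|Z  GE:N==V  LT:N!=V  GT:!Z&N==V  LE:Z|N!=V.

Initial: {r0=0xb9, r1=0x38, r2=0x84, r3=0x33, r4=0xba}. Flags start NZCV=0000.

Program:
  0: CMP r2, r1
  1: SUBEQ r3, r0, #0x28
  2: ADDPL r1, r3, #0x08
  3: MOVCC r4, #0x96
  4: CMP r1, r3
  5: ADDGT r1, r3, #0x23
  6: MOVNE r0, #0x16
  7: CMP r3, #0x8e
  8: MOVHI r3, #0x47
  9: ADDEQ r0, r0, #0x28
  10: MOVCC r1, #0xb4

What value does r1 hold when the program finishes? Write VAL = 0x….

0: ✓ CMP  NZCV=0011
1: · SUBEQ
2: ✓ ADDPL  r1←0x3b
3: · MOVCC
4: ✓ CMP  NZCV=0010
5: ✓ ADDGT  r1←0x56
6: ✓ MOVNE  r0←0x16
7: ✓ CMP  NZCV=1001
8: · MOVHI
9: · ADDEQ
10: ✓ MOVCC  r1←0xb4

VAL = 0xb4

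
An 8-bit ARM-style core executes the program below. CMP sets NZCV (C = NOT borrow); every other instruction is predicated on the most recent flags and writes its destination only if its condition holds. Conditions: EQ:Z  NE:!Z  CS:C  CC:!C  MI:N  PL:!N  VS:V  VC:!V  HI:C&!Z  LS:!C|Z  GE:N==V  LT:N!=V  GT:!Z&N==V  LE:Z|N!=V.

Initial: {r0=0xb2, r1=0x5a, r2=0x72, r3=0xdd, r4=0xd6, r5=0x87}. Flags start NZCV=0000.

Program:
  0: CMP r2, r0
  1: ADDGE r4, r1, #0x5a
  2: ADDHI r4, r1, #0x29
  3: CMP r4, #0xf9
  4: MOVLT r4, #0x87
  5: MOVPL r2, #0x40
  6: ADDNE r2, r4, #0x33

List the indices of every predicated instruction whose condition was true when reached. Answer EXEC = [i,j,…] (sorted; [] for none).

EXEC = [1,4,6]

[0] flags=1001 → (cmp)
[1] flags=1001 GE?T → r4=0xb4
[2] flags=1001 HI?F → skip
[3] flags=1000 → (cmp)
[4] flags=1000 LT?T → r4=0x87
[5] flags=1000 PL?F → skip
[6] flags=1000 NE?T → r2=0xba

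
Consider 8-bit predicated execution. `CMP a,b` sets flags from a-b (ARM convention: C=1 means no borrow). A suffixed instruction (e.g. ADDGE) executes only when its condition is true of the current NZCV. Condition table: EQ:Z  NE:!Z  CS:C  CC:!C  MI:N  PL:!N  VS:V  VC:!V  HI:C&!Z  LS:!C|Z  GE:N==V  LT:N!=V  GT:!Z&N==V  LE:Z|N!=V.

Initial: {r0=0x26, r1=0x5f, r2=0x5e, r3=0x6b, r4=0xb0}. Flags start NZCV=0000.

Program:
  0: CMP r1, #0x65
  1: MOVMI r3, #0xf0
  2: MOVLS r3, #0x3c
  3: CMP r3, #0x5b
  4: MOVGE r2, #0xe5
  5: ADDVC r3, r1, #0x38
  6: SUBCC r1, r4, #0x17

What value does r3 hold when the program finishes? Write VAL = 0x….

VAL = 0x97

0: ✓ CMP  NZCV=1000
1: ✓ MOVMI  r3←0xf0
2: ✓ MOVLS  r3←0x3c
3: ✓ CMP  NZCV=1000
4: · MOVGE
5: ✓ ADDVC  r3←0x97
6: ✓ SUBCC  r1←0x99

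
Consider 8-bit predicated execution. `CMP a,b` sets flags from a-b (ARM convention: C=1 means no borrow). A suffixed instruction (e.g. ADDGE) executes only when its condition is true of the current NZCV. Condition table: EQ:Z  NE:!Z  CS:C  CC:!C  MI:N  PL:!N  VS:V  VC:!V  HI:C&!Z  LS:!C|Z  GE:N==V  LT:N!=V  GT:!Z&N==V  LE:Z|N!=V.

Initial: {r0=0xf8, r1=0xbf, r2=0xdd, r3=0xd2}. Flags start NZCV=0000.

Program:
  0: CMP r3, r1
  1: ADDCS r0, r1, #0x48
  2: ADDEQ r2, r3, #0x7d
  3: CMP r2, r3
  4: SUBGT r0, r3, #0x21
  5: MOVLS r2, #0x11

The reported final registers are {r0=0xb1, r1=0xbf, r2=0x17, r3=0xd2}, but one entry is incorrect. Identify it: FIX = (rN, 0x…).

FIX = (r2, 0xdd)

0: ✓ CMP  NZCV=0010
1: ✓ ADDCS  r0←0x07
2: · ADDEQ
3: ✓ CMP  NZCV=0010
4: ✓ SUBGT  r0←0xb1
5: · MOVLS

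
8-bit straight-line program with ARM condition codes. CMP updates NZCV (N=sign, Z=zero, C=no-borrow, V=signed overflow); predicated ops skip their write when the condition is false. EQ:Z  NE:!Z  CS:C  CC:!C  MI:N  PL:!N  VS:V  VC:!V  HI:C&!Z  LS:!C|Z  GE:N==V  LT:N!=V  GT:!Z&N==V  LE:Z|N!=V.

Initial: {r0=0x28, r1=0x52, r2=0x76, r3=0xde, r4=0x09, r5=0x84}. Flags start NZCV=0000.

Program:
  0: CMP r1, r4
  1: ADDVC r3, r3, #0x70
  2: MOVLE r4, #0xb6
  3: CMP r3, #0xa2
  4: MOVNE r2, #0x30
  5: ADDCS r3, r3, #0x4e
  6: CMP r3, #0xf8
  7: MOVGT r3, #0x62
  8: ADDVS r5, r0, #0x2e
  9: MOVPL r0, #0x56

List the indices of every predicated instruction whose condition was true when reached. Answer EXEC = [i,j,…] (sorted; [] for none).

0: ✓ CMP  NZCV=0010
1: ✓ ADDVC  r3←0x4e
2: · MOVLE
3: ✓ CMP  NZCV=1001
4: ✓ MOVNE  r2←0x30
5: · ADDCS
6: ✓ CMP  NZCV=0000
7: ✓ MOVGT  r3←0x62
8: · ADDVS
9: ✓ MOVPL  r0←0x56

EXEC = [1,4,7,9]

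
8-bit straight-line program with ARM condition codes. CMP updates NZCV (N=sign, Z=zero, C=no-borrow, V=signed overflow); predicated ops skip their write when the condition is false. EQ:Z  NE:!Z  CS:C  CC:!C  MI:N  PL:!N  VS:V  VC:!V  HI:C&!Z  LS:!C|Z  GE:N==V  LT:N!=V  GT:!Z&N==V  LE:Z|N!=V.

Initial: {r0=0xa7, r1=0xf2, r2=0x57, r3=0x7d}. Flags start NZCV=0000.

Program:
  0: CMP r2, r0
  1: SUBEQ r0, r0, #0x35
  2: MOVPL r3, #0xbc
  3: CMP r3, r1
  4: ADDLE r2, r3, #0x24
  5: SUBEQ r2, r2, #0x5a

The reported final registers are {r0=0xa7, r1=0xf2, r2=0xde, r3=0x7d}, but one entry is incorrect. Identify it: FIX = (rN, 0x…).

[0] flags=1001 → (cmp)
[1] flags=1001 EQ?F → skip
[2] flags=1001 PL?F → skip
[3] flags=1001 → (cmp)
[4] flags=1001 LE?F → skip
[5] flags=1001 EQ?F → skip

FIX = (r2, 0x57)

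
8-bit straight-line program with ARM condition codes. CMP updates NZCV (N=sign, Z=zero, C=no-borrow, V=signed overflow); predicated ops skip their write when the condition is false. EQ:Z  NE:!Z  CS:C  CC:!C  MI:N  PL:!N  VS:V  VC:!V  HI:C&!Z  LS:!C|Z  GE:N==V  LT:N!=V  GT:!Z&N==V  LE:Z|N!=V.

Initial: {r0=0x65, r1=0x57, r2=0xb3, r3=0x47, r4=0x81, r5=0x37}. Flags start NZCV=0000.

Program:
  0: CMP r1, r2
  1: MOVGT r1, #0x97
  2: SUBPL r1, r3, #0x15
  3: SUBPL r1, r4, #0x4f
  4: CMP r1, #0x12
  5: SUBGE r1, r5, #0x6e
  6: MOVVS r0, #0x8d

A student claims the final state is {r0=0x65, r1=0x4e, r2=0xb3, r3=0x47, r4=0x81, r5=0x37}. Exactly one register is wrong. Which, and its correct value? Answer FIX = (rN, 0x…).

FIX = (r1, 0x97)

[0] flags=1001 → (cmp)
[1] flags=1001 GT?T → r1=0x97
[2] flags=1001 PL?F → skip
[3] flags=1001 PL?F → skip
[4] flags=1010 → (cmp)
[5] flags=1010 GE?F → skip
[6] flags=1010 VS?F → skip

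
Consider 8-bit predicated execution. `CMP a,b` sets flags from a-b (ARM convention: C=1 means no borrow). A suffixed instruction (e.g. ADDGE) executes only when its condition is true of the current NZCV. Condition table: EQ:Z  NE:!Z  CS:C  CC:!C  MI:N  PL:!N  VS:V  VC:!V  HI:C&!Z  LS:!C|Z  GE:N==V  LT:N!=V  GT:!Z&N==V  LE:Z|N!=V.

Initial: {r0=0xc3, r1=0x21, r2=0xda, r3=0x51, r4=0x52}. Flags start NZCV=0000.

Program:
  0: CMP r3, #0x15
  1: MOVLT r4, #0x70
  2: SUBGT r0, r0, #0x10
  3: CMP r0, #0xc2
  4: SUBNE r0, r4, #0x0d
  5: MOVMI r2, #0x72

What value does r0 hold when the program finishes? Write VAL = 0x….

0: ✓ CMP  NZCV=0010
1: · MOVLT
2: ✓ SUBGT  r0←0xb3
3: ✓ CMP  NZCV=1000
4: ✓ SUBNE  r0←0x45
5: ✓ MOVMI  r2←0x72

VAL = 0x45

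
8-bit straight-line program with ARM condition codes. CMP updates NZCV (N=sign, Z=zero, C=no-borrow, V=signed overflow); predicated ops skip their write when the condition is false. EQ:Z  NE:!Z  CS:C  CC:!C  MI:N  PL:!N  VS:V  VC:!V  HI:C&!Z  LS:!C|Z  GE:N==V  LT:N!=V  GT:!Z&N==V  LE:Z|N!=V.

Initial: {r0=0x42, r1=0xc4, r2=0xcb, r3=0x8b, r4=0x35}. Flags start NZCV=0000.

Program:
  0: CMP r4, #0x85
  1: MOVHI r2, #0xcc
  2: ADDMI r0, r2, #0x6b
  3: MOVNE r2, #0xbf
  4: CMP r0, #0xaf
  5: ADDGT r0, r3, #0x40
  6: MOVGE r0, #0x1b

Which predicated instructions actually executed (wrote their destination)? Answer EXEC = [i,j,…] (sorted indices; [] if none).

[0] flags=1001 → (cmp)
[1] flags=1001 HI?F → skip
[2] flags=1001 MI?T → r0=0x36
[3] flags=1001 NE?T → r2=0xbf
[4] flags=1001 → (cmp)
[5] flags=1001 GT?T → r0=0xcb
[6] flags=1001 GE?T → r0=0x1b

EXEC = [2,3,5,6]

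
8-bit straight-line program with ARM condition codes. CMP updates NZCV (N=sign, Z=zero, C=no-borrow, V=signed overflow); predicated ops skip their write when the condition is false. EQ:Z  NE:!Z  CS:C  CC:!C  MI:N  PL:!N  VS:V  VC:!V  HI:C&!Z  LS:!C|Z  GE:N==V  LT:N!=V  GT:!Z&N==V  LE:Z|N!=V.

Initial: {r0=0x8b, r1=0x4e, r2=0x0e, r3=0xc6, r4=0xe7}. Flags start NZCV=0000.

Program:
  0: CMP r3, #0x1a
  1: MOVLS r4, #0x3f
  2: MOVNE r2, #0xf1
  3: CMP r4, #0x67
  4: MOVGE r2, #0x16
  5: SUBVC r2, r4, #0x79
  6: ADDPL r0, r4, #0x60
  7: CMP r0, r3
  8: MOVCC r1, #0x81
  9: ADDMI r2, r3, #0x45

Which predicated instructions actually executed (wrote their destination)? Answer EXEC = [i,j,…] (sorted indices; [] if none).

EXEC = [2,5,8,9]

[0] flags=1010 → (cmp)
[1] flags=1010 LS?F → skip
[2] flags=1010 NE?T → r2=0xf1
[3] flags=1010 → (cmp)
[4] flags=1010 GE?F → skip
[5] flags=1010 VC?T → r2=0x6e
[6] flags=1010 PL?F → skip
[7] flags=1000 → (cmp)
[8] flags=1000 CC?T → r1=0x81
[9] flags=1000 MI?T → r2=0x0b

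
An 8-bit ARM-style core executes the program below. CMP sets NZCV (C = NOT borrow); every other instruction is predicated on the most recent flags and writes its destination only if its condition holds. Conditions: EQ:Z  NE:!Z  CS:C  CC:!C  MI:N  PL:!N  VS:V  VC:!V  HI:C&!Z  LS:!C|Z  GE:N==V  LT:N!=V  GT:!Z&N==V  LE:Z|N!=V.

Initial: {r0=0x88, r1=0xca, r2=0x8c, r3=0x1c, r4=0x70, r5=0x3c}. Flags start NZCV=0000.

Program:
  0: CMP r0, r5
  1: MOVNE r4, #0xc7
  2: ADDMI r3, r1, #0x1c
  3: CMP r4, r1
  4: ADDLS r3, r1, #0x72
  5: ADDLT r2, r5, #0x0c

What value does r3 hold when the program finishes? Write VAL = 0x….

VAL = 0x3c

0: ✓ CMP  NZCV=0011
1: ✓ MOVNE  r4←0xc7
2: · ADDMI
3: ✓ CMP  NZCV=1000
4: ✓ ADDLS  r3←0x3c
5: ✓ ADDLT  r2←0x48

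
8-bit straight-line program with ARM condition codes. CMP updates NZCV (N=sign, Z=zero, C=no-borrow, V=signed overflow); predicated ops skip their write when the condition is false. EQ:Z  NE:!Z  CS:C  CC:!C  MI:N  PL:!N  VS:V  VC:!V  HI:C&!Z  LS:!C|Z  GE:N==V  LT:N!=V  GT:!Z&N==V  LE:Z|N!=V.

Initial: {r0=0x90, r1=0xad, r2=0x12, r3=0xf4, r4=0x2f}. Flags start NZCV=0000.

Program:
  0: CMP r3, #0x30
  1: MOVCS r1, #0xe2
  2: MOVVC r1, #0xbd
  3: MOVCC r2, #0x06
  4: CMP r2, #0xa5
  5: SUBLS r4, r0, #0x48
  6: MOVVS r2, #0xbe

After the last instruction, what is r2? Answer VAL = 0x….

0: ✓ CMP  NZCV=1010
1: ✓ MOVCS  r1←0xe2
2: ✓ MOVVC  r1←0xbd
3: · MOVCC
4: ✓ CMP  NZCV=0000
5: ✓ SUBLS  r4←0x48
6: · MOVVS

VAL = 0x12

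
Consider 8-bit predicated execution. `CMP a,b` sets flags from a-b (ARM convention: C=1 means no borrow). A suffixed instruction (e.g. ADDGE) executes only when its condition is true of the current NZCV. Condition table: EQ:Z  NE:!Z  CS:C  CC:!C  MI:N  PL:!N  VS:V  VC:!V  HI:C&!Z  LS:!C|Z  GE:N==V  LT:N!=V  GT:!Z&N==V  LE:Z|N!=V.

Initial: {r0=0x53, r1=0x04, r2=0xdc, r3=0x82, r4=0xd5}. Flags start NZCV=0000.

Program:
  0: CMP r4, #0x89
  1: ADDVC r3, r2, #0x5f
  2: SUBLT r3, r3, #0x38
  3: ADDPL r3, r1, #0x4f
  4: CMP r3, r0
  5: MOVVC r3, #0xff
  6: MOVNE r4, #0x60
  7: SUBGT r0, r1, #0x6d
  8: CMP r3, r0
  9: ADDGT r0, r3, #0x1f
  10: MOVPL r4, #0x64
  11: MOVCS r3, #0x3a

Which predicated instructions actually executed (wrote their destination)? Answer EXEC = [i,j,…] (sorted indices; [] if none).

EXEC = [1,3,5,11]

0: ✓ CMP  NZCV=0010
1: ✓ ADDVC  r3←0x3b
2: · SUBLT
3: ✓ ADDPL  r3←0x53
4: ✓ CMP  NZCV=0110
5: ✓ MOVVC  r3←0xff
6: · MOVNE
7: · SUBGT
8: ✓ CMP  NZCV=1010
9: · ADDGT
10: · MOVPL
11: ✓ MOVCS  r3←0x3a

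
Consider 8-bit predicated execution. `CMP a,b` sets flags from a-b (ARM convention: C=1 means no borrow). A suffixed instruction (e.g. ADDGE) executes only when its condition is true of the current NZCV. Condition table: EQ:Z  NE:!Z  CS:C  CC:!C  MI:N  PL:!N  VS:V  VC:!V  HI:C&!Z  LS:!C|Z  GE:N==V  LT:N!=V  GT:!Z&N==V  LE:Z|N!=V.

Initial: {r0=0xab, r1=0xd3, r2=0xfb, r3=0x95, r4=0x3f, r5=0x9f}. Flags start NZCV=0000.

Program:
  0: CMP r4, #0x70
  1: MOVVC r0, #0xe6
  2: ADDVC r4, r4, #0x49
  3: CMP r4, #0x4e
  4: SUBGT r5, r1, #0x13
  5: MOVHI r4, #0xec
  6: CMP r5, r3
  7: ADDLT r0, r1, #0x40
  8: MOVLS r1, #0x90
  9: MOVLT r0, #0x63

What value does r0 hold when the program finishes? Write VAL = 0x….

VAL = 0xe6

[0] flags=1000 → (cmp)
[1] flags=1000 VC?T → r0=0xe6
[2] flags=1000 VC?T → r4=0x88
[3] flags=0011 → (cmp)
[4] flags=0011 GT?F → skip
[5] flags=0011 HI?T → r4=0xec
[6] flags=0010 → (cmp)
[7] flags=0010 LT?F → skip
[8] flags=0010 LS?F → skip
[9] flags=0010 LT?F → skip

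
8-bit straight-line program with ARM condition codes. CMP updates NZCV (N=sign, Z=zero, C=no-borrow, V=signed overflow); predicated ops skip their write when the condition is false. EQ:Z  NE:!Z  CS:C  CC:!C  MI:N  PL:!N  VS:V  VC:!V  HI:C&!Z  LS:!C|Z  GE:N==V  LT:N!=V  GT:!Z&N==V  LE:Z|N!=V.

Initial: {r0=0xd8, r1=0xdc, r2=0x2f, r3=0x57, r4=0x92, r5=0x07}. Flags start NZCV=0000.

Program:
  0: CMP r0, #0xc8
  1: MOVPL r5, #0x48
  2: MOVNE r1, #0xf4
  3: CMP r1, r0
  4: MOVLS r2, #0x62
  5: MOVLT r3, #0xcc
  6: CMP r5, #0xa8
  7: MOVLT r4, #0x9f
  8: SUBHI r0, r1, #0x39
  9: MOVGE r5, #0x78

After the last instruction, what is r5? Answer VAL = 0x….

[0] flags=0010 → (cmp)
[1] flags=0010 PL?T → r5=0x48
[2] flags=0010 NE?T → r1=0xf4
[3] flags=0010 → (cmp)
[4] flags=0010 LS?F → skip
[5] flags=0010 LT?F → skip
[6] flags=1001 → (cmp)
[7] flags=1001 LT?F → skip
[8] flags=1001 HI?F → skip
[9] flags=1001 GE?T → r5=0x78

VAL = 0x78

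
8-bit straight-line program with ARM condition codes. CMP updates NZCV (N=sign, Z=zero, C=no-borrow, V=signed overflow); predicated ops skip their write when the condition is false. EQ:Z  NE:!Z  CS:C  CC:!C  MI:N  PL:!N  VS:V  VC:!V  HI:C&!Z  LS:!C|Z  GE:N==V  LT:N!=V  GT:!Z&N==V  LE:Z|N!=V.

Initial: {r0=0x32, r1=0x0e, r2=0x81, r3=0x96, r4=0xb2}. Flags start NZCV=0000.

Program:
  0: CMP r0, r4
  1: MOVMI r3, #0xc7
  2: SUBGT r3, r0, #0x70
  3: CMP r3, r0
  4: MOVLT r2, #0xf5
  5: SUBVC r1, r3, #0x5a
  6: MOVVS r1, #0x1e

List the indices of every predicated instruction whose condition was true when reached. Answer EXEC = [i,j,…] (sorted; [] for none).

[0] flags=1001 → (cmp)
[1] flags=1001 MI?T → r3=0xc7
[2] flags=1001 GT?T → r3=0xc2
[3] flags=1010 → (cmp)
[4] flags=1010 LT?T → r2=0xf5
[5] flags=1010 VC?T → r1=0x68
[6] flags=1010 VS?F → skip

EXEC = [1,2,4,5]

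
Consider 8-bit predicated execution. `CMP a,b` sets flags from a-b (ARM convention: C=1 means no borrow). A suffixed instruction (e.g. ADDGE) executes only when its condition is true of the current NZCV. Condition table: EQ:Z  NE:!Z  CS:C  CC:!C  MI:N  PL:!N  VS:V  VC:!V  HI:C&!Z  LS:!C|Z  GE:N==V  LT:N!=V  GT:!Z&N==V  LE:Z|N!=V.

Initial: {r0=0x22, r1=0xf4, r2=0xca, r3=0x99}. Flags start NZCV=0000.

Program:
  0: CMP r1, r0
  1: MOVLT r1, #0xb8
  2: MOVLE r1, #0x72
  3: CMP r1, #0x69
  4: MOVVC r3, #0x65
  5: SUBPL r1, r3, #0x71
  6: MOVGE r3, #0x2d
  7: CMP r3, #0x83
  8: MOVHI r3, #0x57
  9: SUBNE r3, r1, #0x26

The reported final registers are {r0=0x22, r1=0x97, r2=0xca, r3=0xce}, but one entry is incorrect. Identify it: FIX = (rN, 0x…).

FIX = (r1, 0xf4)

0: ✓ CMP  NZCV=1010
1: ✓ MOVLT  r1←0xb8
2: ✓ MOVLE  r1←0x72
3: ✓ CMP  NZCV=0010
4: ✓ MOVVC  r3←0x65
5: ✓ SUBPL  r1←0xf4
6: ✓ MOVGE  r3←0x2d
7: ✓ CMP  NZCV=1001
8: · MOVHI
9: ✓ SUBNE  r3←0xce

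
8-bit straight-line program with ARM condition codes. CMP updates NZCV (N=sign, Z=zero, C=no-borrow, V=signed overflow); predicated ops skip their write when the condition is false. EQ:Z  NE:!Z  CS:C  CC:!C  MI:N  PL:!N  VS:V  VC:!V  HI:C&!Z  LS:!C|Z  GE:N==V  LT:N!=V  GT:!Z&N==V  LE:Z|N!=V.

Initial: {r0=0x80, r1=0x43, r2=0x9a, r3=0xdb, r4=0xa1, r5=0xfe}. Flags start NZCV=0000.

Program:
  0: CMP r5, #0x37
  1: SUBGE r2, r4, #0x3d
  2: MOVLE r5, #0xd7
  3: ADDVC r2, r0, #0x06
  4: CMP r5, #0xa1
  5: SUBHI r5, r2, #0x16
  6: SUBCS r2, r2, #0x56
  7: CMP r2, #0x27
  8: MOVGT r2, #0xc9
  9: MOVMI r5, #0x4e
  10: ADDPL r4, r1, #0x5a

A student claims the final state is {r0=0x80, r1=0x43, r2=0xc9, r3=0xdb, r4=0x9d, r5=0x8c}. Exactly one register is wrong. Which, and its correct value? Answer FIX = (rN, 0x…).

FIX = (r5, 0x70)

[0] flags=1010 → (cmp)
[1] flags=1010 GE?F → skip
[2] flags=1010 LE?T → r5=0xd7
[3] flags=1010 VC?T → r2=0x86
[4] flags=0010 → (cmp)
[5] flags=0010 HI?T → r5=0x70
[6] flags=0010 CS?T → r2=0x30
[7] flags=0010 → (cmp)
[8] flags=0010 GT?T → r2=0xc9
[9] flags=0010 MI?F → skip
[10] flags=0010 PL?T → r4=0x9d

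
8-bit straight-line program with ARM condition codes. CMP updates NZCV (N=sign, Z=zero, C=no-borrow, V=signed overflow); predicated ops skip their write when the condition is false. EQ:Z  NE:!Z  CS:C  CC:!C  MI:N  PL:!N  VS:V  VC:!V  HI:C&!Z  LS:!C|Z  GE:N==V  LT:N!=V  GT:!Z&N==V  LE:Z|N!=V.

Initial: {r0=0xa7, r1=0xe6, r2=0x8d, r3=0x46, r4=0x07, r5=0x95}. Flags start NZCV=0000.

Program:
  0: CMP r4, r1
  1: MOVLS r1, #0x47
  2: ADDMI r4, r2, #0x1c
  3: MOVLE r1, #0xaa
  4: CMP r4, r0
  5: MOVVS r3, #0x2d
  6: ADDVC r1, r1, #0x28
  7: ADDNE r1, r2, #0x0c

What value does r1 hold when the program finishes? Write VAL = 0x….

[0] flags=0000 → (cmp)
[1] flags=0000 LS?T → r1=0x47
[2] flags=0000 MI?F → skip
[3] flags=0000 LE?F → skip
[4] flags=0000 → (cmp)
[5] flags=0000 VS?F → skip
[6] flags=0000 VC?T → r1=0x6f
[7] flags=0000 NE?T → r1=0x99

VAL = 0x99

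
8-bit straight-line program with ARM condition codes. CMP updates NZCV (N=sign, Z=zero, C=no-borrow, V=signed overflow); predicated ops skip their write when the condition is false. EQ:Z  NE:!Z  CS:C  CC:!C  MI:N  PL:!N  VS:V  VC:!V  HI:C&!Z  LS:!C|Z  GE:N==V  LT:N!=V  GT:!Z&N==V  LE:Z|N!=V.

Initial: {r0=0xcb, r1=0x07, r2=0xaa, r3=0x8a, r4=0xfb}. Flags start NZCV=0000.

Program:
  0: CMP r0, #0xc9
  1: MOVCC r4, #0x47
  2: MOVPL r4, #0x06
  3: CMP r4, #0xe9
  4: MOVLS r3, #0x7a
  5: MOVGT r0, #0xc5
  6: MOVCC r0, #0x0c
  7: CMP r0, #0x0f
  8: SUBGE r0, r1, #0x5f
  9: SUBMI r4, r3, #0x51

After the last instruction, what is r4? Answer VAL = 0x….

VAL = 0x29

[0] flags=0010 → (cmp)
[1] flags=0010 CC?F → skip
[2] flags=0010 PL?T → r4=0x06
[3] flags=0000 → (cmp)
[4] flags=0000 LS?T → r3=0x7a
[5] flags=0000 GT?T → r0=0xc5
[6] flags=0000 CC?T → r0=0x0c
[7] flags=1000 → (cmp)
[8] flags=1000 GE?F → skip
[9] flags=1000 MI?T → r4=0x29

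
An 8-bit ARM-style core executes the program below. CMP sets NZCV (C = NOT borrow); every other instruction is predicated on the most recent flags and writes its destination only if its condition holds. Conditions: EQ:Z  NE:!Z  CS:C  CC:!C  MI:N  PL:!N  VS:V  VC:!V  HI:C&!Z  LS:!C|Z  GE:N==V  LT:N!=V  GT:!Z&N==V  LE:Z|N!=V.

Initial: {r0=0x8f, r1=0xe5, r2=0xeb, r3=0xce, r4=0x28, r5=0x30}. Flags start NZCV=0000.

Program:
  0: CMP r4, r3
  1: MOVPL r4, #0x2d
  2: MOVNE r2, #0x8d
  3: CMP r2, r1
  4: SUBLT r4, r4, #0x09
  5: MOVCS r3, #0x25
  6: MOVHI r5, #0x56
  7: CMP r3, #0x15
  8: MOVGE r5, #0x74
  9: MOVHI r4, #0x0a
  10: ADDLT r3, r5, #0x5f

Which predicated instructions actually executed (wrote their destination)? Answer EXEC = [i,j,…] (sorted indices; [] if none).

[0] flags=0000 → (cmp)
[1] flags=0000 PL?T → r4=0x2d
[2] flags=0000 NE?T → r2=0x8d
[3] flags=1000 → (cmp)
[4] flags=1000 LT?T → r4=0x24
[5] flags=1000 CS?F → skip
[6] flags=1000 HI?F → skip
[7] flags=1010 → (cmp)
[8] flags=1010 GE?F → skip
[9] flags=1010 HI?T → r4=0x0a
[10] flags=1010 LT?T → r3=0x8f

EXEC = [1,2,4,9,10]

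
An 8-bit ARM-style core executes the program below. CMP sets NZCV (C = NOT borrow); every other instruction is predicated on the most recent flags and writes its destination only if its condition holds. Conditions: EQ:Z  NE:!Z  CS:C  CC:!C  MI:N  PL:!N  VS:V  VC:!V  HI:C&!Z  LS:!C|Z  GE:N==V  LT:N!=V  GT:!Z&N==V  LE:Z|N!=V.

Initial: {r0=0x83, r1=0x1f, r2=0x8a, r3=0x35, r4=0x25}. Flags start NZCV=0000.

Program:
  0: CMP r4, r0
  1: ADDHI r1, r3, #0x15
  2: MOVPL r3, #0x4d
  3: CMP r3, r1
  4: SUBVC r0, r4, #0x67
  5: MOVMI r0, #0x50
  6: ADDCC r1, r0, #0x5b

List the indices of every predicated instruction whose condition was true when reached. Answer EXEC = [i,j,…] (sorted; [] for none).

0: ✓ CMP  NZCV=1001
1: · ADDHI
2: · MOVPL
3: ✓ CMP  NZCV=0010
4: ✓ SUBVC  r0←0xbe
5: · MOVMI
6: · ADDCC

EXEC = [4]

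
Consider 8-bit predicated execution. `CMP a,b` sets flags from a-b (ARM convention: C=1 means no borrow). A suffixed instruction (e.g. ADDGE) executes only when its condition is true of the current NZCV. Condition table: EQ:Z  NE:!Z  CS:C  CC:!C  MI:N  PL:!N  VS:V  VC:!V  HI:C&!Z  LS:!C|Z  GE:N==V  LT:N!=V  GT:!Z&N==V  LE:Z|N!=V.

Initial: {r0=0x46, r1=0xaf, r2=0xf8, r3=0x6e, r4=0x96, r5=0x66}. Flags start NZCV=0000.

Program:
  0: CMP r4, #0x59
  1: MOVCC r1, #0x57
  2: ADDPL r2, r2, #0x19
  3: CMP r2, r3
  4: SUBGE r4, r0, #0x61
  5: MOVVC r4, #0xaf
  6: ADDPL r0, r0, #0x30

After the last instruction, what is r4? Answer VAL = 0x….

VAL = 0xaf

[0] flags=0011 → (cmp)
[1] flags=0011 CC?F → skip
[2] flags=0011 PL?T → r2=0x11
[3] flags=1000 → (cmp)
[4] flags=1000 GE?F → skip
[5] flags=1000 VC?T → r4=0xaf
[6] flags=1000 PL?F → skip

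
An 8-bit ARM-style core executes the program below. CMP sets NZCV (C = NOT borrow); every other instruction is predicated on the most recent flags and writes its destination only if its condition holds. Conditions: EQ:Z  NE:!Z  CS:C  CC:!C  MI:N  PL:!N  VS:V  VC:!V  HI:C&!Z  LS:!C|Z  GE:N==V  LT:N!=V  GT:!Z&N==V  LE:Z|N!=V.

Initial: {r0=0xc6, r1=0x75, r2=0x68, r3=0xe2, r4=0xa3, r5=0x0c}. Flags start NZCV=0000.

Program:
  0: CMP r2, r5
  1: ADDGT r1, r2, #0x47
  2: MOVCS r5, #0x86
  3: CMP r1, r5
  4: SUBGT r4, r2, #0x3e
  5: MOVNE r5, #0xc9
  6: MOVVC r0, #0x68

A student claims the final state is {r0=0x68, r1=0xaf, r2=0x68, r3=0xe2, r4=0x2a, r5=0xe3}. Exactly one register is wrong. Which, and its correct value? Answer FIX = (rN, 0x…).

FIX = (r5, 0xc9)

[0] flags=0010 → (cmp)
[1] flags=0010 GT?T → r1=0xaf
[2] flags=0010 CS?T → r5=0x86
[3] flags=0010 → (cmp)
[4] flags=0010 GT?T → r4=0x2a
[5] flags=0010 NE?T → r5=0xc9
[6] flags=0010 VC?T → r0=0x68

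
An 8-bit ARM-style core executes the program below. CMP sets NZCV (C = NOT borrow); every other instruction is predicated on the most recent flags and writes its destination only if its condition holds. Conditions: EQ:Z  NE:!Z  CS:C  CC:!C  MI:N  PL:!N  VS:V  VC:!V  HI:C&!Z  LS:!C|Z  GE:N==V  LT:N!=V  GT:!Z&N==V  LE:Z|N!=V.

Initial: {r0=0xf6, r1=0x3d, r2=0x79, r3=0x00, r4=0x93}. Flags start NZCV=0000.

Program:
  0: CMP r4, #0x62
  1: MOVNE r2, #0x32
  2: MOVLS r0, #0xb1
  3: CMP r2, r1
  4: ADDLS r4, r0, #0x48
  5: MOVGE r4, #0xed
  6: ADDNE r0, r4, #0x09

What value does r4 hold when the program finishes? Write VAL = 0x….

VAL = 0x3e

0: ✓ CMP  NZCV=0011
1: ✓ MOVNE  r2←0x32
2: · MOVLS
3: ✓ CMP  NZCV=1000
4: ✓ ADDLS  r4←0x3e
5: · MOVGE
6: ✓ ADDNE  r0←0x47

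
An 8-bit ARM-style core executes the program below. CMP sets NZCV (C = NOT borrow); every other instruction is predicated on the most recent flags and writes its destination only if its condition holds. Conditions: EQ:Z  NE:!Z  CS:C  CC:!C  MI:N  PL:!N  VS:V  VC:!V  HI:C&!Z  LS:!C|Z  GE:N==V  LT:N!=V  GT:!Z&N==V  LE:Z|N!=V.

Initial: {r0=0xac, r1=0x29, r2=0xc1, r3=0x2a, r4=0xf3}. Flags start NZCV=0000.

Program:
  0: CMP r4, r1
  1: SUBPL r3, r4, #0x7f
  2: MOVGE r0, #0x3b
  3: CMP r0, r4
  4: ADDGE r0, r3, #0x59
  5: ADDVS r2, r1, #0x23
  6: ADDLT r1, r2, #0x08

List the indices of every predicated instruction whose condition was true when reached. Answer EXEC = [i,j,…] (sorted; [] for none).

[0] flags=1010 → (cmp)
[1] flags=1010 PL?F → skip
[2] flags=1010 GE?F → skip
[3] flags=1000 → (cmp)
[4] flags=1000 GE?F → skip
[5] flags=1000 VS?F → skip
[6] flags=1000 LT?T → r1=0xc9

EXEC = [6]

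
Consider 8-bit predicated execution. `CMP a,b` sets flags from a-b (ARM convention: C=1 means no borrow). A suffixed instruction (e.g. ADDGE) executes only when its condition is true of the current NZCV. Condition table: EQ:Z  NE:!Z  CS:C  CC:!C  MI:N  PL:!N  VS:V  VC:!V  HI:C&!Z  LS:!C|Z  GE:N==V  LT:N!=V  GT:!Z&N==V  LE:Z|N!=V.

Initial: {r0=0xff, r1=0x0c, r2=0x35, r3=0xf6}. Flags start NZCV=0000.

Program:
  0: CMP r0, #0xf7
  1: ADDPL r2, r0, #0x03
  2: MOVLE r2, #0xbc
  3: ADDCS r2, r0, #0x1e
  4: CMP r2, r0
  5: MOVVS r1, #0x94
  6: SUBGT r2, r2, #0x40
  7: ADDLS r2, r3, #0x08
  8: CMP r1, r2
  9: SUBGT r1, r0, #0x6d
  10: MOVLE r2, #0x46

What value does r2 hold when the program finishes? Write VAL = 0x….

[0] flags=0010 → (cmp)
[1] flags=0010 PL?T → r2=0x02
[2] flags=0010 LE?F → skip
[3] flags=0010 CS?T → r2=0x1d
[4] flags=0000 → (cmp)
[5] flags=0000 VS?F → skip
[6] flags=0000 GT?T → r2=0xdd
[7] flags=0000 LS?T → r2=0xfe
[8] flags=0000 → (cmp)
[9] flags=0000 GT?T → r1=0x92
[10] flags=0000 LE?F → skip

VAL = 0xfe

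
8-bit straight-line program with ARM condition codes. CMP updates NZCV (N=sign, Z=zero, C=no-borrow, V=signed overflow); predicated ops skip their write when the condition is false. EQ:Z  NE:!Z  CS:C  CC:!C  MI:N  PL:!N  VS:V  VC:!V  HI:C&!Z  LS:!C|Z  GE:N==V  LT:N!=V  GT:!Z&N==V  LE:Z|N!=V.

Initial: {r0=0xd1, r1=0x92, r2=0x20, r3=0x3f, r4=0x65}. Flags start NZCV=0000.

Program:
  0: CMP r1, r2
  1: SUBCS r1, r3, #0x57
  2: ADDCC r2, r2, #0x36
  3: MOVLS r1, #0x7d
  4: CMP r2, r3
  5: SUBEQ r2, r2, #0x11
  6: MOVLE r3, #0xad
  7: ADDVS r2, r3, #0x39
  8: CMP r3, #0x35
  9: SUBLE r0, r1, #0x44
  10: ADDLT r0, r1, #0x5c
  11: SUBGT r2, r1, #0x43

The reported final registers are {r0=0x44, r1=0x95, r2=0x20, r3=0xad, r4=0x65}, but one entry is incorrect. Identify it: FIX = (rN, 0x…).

0: ✓ CMP  NZCV=0011
1: ✓ SUBCS  r1←0xe8
2: · ADDCC
3: · MOVLS
4: ✓ CMP  NZCV=1000
5: · SUBEQ
6: ✓ MOVLE  r3←0xad
7: · ADDVS
8: ✓ CMP  NZCV=0011
9: ✓ SUBLE  r0←0xa4
10: ✓ ADDLT  r0←0x44
11: · SUBGT

FIX = (r1, 0xe8)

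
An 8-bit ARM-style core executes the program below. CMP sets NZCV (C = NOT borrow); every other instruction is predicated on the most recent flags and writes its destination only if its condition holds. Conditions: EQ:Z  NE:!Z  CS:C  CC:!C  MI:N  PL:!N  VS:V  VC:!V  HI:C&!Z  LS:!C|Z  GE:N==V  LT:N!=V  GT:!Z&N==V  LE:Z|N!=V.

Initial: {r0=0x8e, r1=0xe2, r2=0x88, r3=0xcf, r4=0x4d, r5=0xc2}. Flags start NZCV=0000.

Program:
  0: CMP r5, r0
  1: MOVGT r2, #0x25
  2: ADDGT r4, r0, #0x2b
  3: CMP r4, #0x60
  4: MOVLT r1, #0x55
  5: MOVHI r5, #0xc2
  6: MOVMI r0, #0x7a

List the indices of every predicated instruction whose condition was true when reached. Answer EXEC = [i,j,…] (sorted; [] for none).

0: ✓ CMP  NZCV=0010
1: ✓ MOVGT  r2←0x25
2: ✓ ADDGT  r4←0xb9
3: ✓ CMP  NZCV=0011
4: ✓ MOVLT  r1←0x55
5: ✓ MOVHI  r5←0xc2
6: · MOVMI

EXEC = [1,2,4,5]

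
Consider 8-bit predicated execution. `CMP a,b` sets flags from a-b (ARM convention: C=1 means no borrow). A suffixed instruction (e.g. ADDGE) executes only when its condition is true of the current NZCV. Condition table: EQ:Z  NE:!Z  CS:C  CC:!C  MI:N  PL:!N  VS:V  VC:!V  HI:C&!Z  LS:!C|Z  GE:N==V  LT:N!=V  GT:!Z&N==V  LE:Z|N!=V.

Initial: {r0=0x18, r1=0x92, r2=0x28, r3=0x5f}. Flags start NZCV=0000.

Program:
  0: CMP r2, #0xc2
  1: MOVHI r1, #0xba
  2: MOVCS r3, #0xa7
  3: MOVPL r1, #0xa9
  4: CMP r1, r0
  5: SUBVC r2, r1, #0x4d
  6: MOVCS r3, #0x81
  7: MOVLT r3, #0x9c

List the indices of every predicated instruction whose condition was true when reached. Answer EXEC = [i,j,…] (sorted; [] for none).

EXEC = [3,5,6,7]

[0] flags=0000 → (cmp)
[1] flags=0000 HI?F → skip
[2] flags=0000 CS?F → skip
[3] flags=0000 PL?T → r1=0xa9
[4] flags=1010 → (cmp)
[5] flags=1010 VC?T → r2=0x5c
[6] flags=1010 CS?T → r3=0x81
[7] flags=1010 LT?T → r3=0x9c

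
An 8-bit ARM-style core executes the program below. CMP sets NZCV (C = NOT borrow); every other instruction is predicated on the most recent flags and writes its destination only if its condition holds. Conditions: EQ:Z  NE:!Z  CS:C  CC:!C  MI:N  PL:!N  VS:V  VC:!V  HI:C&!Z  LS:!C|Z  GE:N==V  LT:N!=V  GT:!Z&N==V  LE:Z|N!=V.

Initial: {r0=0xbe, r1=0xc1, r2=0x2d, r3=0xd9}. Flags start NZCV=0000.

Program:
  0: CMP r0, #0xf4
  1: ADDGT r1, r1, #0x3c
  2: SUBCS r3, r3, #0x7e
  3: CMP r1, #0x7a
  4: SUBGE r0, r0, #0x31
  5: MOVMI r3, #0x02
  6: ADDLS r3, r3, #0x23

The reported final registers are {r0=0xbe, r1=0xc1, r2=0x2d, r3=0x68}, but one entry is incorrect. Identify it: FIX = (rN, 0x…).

0: ✓ CMP  NZCV=1000
1: · ADDGT
2: · SUBCS
3: ✓ CMP  NZCV=0011
4: · SUBGE
5: · MOVMI
6: · ADDLS

FIX = (r3, 0xd9)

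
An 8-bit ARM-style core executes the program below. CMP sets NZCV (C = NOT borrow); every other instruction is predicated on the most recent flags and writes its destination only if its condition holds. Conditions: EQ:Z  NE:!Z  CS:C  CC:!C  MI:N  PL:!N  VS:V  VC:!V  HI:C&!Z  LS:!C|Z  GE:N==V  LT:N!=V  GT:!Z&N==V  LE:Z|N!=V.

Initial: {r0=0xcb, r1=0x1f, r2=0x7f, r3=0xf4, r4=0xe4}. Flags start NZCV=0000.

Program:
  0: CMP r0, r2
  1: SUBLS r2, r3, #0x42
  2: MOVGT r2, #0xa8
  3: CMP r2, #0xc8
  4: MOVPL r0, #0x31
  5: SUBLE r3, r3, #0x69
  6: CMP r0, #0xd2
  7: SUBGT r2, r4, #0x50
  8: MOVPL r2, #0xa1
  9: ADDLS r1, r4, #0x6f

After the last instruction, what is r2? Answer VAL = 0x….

VAL = 0x7f

0: ✓ CMP  NZCV=0011
1: · SUBLS
2: · MOVGT
3: ✓ CMP  NZCV=1001
4: · MOVPL
5: · SUBLE
6: ✓ CMP  NZCV=1000
7: · SUBGT
8: · MOVPL
9: ✓ ADDLS  r1←0x53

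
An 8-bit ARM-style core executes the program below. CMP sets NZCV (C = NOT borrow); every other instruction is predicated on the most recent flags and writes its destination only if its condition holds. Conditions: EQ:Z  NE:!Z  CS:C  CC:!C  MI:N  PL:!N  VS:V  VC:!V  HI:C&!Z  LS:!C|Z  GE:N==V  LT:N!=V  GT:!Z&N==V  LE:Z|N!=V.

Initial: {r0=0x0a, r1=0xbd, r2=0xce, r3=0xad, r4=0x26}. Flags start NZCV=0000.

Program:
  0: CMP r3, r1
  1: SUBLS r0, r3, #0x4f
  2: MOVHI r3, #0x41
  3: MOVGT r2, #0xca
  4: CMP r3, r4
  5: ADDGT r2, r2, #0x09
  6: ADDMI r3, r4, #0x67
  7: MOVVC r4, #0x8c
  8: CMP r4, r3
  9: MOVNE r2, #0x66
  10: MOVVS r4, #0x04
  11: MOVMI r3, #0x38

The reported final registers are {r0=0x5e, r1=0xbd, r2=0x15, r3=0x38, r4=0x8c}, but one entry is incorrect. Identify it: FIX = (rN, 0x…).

FIX = (r2, 0x66)

0: ✓ CMP  NZCV=1000
1: ✓ SUBLS  r0←0x5e
2: · MOVHI
3: · MOVGT
4: ✓ CMP  NZCV=1010
5: · ADDGT
6: ✓ ADDMI  r3←0x8d
7: ✓ MOVVC  r4←0x8c
8: ✓ CMP  NZCV=1000
9: ✓ MOVNE  r2←0x66
10: · MOVVS
11: ✓ MOVMI  r3←0x38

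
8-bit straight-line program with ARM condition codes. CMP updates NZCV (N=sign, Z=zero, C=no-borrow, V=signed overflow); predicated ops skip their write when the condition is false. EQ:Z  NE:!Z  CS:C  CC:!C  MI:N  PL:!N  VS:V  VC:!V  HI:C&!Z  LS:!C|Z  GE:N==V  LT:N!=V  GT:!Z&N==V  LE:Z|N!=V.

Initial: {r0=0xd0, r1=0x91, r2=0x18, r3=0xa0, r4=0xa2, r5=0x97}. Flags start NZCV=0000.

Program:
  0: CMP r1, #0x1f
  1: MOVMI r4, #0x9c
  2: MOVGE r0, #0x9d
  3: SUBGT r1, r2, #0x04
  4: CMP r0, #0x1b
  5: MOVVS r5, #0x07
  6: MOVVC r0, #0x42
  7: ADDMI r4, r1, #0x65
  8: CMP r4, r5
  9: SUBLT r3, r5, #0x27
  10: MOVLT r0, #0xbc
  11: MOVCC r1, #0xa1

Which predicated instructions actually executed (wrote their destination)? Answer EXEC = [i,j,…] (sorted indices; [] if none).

[0] flags=0011 → (cmp)
[1] flags=0011 MI?F → skip
[2] flags=0011 GE?F → skip
[3] flags=0011 GT?F → skip
[4] flags=1010 → (cmp)
[5] flags=1010 VS?F → skip
[6] flags=1010 VC?T → r0=0x42
[7] flags=1010 MI?T → r4=0xf6
[8] flags=0010 → (cmp)
[9] flags=0010 LT?F → skip
[10] flags=0010 LT?F → skip
[11] flags=0010 CC?F → skip

EXEC = [6,7]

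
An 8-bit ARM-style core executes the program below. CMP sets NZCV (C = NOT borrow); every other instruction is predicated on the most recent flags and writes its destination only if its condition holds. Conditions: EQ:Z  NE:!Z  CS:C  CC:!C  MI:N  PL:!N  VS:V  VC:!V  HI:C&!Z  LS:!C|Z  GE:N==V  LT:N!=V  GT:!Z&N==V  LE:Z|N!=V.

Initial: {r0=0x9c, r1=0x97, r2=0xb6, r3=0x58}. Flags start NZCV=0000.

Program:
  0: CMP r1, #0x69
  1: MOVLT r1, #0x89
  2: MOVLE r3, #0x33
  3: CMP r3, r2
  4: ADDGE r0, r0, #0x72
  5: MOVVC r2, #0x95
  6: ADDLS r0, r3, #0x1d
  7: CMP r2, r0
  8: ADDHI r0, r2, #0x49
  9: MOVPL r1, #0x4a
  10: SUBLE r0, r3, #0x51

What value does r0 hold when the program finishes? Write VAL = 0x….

VAL = 0xe2

0: ✓ CMP  NZCV=0011
1: ✓ MOVLT  r1←0x89
2: ✓ MOVLE  r3←0x33
3: ✓ CMP  NZCV=0000
4: ✓ ADDGE  r0←0x0e
5: ✓ MOVVC  r2←0x95
6: ✓ ADDLS  r0←0x50
7: ✓ CMP  NZCV=0011
8: ✓ ADDHI  r0←0xde
9: ✓ MOVPL  r1←0x4a
10: ✓ SUBLE  r0←0xe2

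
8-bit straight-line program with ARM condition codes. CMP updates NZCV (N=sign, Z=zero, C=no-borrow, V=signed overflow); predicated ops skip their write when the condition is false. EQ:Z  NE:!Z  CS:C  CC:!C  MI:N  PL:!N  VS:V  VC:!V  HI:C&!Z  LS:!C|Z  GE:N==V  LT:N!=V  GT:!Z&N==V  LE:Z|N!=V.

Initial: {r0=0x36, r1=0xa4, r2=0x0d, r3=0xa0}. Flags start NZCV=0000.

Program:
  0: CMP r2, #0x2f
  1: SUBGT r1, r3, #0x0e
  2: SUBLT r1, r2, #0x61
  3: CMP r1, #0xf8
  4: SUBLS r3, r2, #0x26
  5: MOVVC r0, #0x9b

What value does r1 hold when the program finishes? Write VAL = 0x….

VAL = 0xac

[0] flags=1000 → (cmp)
[1] flags=1000 GT?F → skip
[2] flags=1000 LT?T → r1=0xac
[3] flags=1000 → (cmp)
[4] flags=1000 LS?T → r3=0xe7
[5] flags=1000 VC?T → r0=0x9b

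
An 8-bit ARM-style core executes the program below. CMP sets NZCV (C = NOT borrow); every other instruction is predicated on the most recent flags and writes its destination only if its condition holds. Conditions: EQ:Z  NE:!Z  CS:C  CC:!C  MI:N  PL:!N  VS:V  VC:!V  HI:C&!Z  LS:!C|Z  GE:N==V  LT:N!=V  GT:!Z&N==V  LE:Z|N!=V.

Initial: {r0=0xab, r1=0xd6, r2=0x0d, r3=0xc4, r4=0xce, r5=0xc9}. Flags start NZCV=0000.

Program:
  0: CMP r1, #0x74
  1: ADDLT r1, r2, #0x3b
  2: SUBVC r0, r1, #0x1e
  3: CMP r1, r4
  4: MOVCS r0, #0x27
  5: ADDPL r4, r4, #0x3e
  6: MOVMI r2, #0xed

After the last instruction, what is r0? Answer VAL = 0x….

[0] flags=0011 → (cmp)
[1] flags=0011 LT?T → r1=0x48
[2] flags=0011 VC?F → skip
[3] flags=0000 → (cmp)
[4] flags=0000 CS?F → skip
[5] flags=0000 PL?T → r4=0x0c
[6] flags=0000 MI?F → skip

VAL = 0xab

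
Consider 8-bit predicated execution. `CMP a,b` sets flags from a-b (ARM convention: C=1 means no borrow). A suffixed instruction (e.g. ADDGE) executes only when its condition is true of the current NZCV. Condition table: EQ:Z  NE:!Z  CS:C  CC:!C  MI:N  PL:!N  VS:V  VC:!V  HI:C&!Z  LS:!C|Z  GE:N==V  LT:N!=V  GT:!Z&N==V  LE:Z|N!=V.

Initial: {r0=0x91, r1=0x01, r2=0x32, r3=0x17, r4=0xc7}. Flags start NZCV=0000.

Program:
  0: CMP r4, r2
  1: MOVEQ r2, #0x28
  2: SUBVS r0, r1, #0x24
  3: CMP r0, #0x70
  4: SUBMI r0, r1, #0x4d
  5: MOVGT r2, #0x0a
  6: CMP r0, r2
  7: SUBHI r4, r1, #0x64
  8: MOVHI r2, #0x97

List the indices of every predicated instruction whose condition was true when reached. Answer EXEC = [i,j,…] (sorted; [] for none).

0: ✓ CMP  NZCV=1010
1: · MOVEQ
2: · SUBVS
3: ✓ CMP  NZCV=0011
4: · SUBMI
5: · MOVGT
6: ✓ CMP  NZCV=0011
7: ✓ SUBHI  r4←0x9d
8: ✓ MOVHI  r2←0x97

EXEC = [7,8]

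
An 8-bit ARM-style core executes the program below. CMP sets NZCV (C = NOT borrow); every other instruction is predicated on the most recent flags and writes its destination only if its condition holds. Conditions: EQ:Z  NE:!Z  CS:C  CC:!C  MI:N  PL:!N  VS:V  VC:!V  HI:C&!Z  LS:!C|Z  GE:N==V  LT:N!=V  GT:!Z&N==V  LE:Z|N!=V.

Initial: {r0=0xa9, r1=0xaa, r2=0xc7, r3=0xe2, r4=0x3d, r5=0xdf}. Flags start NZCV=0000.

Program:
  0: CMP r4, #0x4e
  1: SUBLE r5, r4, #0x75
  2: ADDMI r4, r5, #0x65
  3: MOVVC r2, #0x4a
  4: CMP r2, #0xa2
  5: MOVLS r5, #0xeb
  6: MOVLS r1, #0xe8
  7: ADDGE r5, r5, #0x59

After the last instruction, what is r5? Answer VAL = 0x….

VAL = 0x44

0: ✓ CMP  NZCV=1000
1: ✓ SUBLE  r5←0xc8
2: ✓ ADDMI  r4←0x2d
3: ✓ MOVVC  r2←0x4a
4: ✓ CMP  NZCV=1001
5: ✓ MOVLS  r5←0xeb
6: ✓ MOVLS  r1←0xe8
7: ✓ ADDGE  r5←0x44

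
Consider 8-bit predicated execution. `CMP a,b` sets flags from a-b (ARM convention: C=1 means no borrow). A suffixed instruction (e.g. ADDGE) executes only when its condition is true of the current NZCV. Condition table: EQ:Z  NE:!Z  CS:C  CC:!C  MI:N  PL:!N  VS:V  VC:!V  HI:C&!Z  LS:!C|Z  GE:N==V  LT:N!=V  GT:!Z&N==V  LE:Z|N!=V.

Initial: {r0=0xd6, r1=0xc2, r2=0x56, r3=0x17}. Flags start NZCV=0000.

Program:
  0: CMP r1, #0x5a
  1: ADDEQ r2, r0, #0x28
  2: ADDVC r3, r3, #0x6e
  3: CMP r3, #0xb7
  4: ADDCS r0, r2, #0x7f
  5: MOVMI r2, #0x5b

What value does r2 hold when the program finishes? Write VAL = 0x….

0: ✓ CMP  NZCV=0011
1: · ADDEQ
2: · ADDVC
3: ✓ CMP  NZCV=0000
4: · ADDCS
5: · MOVMI

VAL = 0x56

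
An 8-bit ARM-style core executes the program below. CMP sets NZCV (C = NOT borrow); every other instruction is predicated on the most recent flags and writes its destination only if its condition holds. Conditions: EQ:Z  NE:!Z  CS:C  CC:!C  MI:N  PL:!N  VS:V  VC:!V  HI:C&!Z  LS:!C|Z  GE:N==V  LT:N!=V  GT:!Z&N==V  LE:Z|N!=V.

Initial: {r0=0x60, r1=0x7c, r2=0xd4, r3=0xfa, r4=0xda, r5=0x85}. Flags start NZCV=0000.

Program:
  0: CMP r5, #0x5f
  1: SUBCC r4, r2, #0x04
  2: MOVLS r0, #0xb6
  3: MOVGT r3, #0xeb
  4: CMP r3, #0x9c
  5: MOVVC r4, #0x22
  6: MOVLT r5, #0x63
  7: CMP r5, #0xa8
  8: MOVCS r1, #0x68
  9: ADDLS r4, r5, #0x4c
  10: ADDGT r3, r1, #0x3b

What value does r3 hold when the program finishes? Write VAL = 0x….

VAL = 0xfa

0: ✓ CMP  NZCV=0011
1: · SUBCC
2: · MOVLS
3: · MOVGT
4: ✓ CMP  NZCV=0010
5: ✓ MOVVC  r4←0x22
6: · MOVLT
7: ✓ CMP  NZCV=1000
8: · MOVCS
9: ✓ ADDLS  r4←0xd1
10: · ADDGT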